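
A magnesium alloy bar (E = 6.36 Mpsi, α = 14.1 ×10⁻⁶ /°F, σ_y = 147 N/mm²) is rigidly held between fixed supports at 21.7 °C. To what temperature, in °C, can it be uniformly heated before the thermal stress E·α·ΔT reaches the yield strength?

E = 6.36 Mpsi = 43.85 GPa.
α = 14.1×10⁻⁶/°F × 9/5 = 25.4×10⁻⁶/K.
σ_y = 147 N/mm² = 147.0 MPa.
E·α·ΔT = 147.0 MPa ⇒ ΔT = 147.0 / (43.85×10³ × 25.4×10⁻⁶) = 132.1 K.
T = 21.7 + 132.1 = 153.8 °C.

154 °C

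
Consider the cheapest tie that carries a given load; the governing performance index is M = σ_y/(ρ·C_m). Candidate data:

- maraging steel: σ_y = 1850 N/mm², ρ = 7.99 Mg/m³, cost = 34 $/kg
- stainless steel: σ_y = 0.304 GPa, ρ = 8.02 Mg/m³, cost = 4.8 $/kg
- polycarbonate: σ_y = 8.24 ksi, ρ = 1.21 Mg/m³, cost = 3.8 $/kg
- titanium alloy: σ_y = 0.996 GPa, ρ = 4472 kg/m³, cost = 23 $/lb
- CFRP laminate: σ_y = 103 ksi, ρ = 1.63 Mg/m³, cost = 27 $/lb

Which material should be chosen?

polycarbonate

After converting to SI:
  maraging steel: σ_y = 1850 MPa, ρ = 7990 kg/m³, cost = 34.00 $/kg
  stainless steel: σ_y = 304.0 MPa, ρ = 8020 kg/m³, cost = 4.800 $/kg
  polycarbonate: σ_y = 56.81 MPa, ρ = 1210 kg/m³, cost = 3.800 $/kg
  titanium alloy: σ_y = 996.0 MPa, ρ = 4472 kg/m³, cost = 50.71 $/kg
  CFRP laminate: σ_y = 710.2 MPa, ρ = 1630 kg/m³, cost = 59.52 $/kg
  polycarbonate: M = 12.4 kN·m per $
  stainless steel: M = 7.90 kN·m per $
  CFRP laminate: M = 7.32 kN·m per $
  maraging steel: M = 6.81 kN·m per $
  titanium alloy: M = 4.39 kN·m per $
Polycarbonate ranks first.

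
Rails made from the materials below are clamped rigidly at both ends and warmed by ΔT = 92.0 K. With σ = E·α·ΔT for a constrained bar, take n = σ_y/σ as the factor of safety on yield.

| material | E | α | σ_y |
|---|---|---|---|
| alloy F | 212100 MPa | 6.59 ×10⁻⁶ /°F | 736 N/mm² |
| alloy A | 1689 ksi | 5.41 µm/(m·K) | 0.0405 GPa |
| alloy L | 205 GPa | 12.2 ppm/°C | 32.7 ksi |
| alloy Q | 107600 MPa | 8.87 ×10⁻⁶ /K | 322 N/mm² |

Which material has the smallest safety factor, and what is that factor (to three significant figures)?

Per material, after unit conversion:
  alloy F: E = 212.1, α = 11.9, σ_y = 736.0 → σ = 231 MPa, n = 3.18
  alloy A: E = 11.65, α = 5.41, σ_y = 40.50 → σ = 5.80 MPa, n = 6.99
  alloy L: E = 205.0, α = 12.2, σ_y = 225.5 → σ = 230 MPa, n = 0.980
  alloy Q: E = 107.6, α = 8.87, σ_y = 322.0 → σ = 87.8 MPa, n = 3.67
Alloy L has the lowest safety factor, n = 0.980.

alloy L, n = 0.980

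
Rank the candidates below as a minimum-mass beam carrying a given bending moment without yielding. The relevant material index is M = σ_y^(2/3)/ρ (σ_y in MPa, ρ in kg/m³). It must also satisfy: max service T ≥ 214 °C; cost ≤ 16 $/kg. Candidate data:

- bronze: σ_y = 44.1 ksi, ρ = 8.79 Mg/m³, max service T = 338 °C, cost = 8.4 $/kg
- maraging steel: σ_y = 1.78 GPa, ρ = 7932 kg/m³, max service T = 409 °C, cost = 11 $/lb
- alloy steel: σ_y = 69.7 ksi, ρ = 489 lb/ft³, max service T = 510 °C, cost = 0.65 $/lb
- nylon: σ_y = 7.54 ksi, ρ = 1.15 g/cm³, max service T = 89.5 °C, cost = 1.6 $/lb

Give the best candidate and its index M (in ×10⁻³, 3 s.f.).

Screen on constraints: max service T ≥ 214 °C; cost ≤ 16 $/kg. Survivors: bronze, alloy steel.
In SI units:
  bronze: σ_y = 304.1 MPa, ρ = 8790 kg/m³
  alloy steel: σ_y = 480.6 MPa, ρ = 7833 kg/m³
  alloy steel: M = 7.83×10⁻³
  bronze: M = 5.14×10⁻³
Alloy steel ranks first.

alloy steel, M = 7.83×10⁻³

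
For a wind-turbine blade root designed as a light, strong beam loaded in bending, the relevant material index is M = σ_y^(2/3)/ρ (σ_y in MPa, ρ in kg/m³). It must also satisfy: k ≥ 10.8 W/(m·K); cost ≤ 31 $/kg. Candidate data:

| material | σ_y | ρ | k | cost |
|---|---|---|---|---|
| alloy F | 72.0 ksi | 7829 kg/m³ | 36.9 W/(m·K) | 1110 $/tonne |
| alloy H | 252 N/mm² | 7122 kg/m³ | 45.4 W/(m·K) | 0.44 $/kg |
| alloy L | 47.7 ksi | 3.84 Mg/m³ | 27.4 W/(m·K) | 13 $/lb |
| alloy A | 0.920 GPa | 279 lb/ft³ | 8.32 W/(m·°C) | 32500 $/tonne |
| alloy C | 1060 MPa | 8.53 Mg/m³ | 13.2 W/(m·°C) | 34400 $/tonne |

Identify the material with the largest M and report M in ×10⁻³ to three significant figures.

Screen on constraints: k ≥ 10.8 W/(m·K); cost ≤ 31 $/kg. Survivors: alloy F, alloy H, alloy L.
In SI units:
  alloy F: σ_y = 496.4 MPa, ρ = 7829 kg/m³
  alloy H: σ_y = 252.0 MPa, ρ = 7122 kg/m³
  alloy L: σ_y = 328.9 MPa, ρ = 3840 kg/m³
  alloy L: M = 12.4×10⁻³
  alloy F: M = 8.01×10⁻³
  alloy H: M = 5.60×10⁻³
Alloy L ranks first.

alloy L, M = 12.4×10⁻³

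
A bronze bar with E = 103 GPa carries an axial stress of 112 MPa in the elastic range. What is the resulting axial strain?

1.09×10⁻³

ε = σ/E = 112 / 103000 = 1.09×10⁻³.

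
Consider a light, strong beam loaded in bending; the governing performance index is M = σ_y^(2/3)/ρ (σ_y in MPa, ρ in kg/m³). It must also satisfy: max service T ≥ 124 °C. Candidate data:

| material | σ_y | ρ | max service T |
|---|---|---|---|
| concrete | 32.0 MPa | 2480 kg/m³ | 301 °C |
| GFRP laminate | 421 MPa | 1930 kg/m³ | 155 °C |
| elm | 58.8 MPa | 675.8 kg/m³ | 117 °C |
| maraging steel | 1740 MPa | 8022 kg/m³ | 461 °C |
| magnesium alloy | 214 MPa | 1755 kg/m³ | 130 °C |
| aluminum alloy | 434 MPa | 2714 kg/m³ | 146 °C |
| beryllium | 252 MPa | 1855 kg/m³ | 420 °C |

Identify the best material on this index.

GFRP laminate

Screen on constraints: max service T ≥ 124 °C. Survivors: concrete, GFRP laminate, maraging steel, magnesium alloy, aluminum alloy, beryllium.
Evaluate M for each candidate:
  GFRP laminate: M = 29.1×10⁻³
  beryllium: M = 21.5×10⁻³
  aluminum alloy: M = 21.1×10⁻³
  magnesium alloy: M = 20.4×10⁻³
  maraging steel: M = 18.0×10⁻³
  concrete: M = 4.06×10⁻³
GFRP laminate ranks first.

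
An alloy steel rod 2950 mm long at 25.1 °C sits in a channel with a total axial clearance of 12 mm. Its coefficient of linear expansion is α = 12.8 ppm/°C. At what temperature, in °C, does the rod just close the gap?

α·L₀·ΔT = 12.0 mm ⇒ ΔT = 12.0 / (12.8×10⁻⁶ × 2950.0) = 317.8 K.
T = 25.1 + 317.8 = 342.9 °C.

343 °C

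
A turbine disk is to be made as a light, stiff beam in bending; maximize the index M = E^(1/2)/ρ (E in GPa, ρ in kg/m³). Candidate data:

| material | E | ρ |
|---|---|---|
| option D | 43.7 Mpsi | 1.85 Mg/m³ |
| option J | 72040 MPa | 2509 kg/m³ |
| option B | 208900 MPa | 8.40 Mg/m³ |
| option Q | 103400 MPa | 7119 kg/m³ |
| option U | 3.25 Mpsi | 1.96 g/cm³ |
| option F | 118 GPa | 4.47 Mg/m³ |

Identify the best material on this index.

option D

In SI units:
  option D: E = 301.3 GPa, ρ = 1850 kg/m³
  option J: E = 72.04 GPa, ρ = 2509 kg/m³
  option B: E = 208.9 GPa, ρ = 8400 kg/m³
  option Q: E = 103.4 GPa, ρ = 7119 kg/m³
  option U: E = 22.41 GPa, ρ = 1960 kg/m³
  option F: E = 118.0 GPa, ρ = 4470 kg/m³
  option D: M = 9.38×10⁻³
  option J: M = 3.38×10⁻³
  option F: M = 2.43×10⁻³
  option U: M = 2.42×10⁻³
  option B: M = 1.72×10⁻³
  option Q: M = 1.43×10⁻³
Option D ranks first.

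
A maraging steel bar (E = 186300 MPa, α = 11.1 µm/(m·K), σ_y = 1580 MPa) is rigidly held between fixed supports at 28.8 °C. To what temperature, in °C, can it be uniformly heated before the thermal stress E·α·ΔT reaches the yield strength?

793 °C

E = 186300 MPa = 186.3 GPa.
E·α·ΔT = 1580 MPa ⇒ ΔT = 1580 / (186.3×10³ × 11.1×10⁻⁶) = 764.0 K.
T = 28.8 + 764.0 = 792.8 °C.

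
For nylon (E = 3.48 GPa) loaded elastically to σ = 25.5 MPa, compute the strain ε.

ε = σ/E = 25.5 / 3480 = 7.33×10⁻³.

7.33×10⁻³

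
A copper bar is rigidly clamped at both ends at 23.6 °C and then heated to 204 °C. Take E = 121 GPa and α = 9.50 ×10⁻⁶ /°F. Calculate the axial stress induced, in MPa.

373 MPa

α = 9.50×10⁻⁶/°F × 9/5 = 17.1×10⁻⁶/K.
ΔT = 180.4 K. Constrained thermal stress σ = E·α·ΔT = 121.0×10³ MPa × 17.1×10⁻⁶ × 180.4 = 373 MPa (compressive).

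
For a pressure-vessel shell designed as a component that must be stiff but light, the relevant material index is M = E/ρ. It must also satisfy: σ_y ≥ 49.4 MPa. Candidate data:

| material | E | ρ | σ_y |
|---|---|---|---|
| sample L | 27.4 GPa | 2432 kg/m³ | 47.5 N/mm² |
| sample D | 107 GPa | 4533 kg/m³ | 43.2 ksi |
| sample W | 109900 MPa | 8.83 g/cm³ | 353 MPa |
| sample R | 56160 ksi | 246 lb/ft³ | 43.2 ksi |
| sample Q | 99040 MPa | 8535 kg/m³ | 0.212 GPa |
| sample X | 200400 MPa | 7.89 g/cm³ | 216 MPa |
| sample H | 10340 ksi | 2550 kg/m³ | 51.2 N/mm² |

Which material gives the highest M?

Screen on constraints: σ_y ≥ 49.4 MPa. Survivors: sample D, sample W, sample R, sample Q, sample X, sample H.
Normalizing units and computing the index:
  sample D: E = 107.0 GPa, ρ = 4533 kg/m³
  sample W: E = 109.9 GPa, ρ = 8830 kg/m³
  sample R: E = 387.2 GPa, ρ = 3941 kg/m³
  sample Q: E = 99.04 GPa, ρ = 8535 kg/m³
  sample X: E = 200.4 GPa, ρ = 7890 kg/m³
  sample H: E = 71.29 GPa, ρ = 2550 kg/m³
  sample R: M = 98.3 MN·m/kg
  sample H: M = 28.0 MN·m/kg
  sample X: M = 25.4 MN·m/kg
  sample D: M = 23.6 MN·m/kg
  sample W: M = 12.4 MN·m/kg
  sample Q: M = 11.6 MN·m/kg
Sample R ranks first.

sample R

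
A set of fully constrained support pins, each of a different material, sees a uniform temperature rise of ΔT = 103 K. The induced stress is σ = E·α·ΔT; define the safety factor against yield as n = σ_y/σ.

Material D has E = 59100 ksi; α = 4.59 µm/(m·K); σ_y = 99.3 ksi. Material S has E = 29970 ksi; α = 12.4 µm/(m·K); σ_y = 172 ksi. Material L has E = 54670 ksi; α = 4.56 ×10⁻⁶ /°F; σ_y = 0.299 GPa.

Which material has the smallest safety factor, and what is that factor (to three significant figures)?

material L, n = 0.938

In consistent units (E in GPa, α in ×10⁻⁶/K, σ_y in MPa):
  material D: E = 407.5, α = 4.59, σ_y = 684.6 → σ = 193 MPa, n = 3.55
  material S: E = 206.6, α = 12.4, σ_y = 1186 → σ = 264 MPa, n = 4.49
  material L: E = 376.9, α = 8.21, σ_y = 299.0 → σ = 319 MPa, n = 0.938
Material L has the lowest safety factor, n = 0.938.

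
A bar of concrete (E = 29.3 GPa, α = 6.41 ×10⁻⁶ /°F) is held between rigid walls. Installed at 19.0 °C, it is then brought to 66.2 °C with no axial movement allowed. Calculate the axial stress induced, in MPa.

α = 6.41×10⁻⁶/°F × 9/5 = 11.5×10⁻⁶/K.
ΔT = 47.20 K. Constrained thermal stress σ = E·α·ΔT = 29.30×10³ MPa × 11.5×10⁻⁶ × 47.20 = 16.0 MPa (compressive).

16.0 MPa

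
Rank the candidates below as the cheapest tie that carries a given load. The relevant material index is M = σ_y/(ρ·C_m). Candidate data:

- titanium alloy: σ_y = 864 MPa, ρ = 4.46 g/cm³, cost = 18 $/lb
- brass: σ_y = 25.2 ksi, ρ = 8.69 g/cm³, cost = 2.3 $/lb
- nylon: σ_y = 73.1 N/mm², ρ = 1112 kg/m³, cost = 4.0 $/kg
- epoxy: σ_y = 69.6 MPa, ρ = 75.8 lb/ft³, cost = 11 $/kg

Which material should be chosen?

Convert each candidate to consistent units, then evaluate M:
  titanium alloy: σ_y = 864.0 MPa, ρ = 4460 kg/m³, cost = 39.68 $/kg
  brass: σ_y = 173.7 MPa, ρ = 8690 kg/m³, cost = 5.071 $/kg
  nylon: σ_y = 73.10 MPa, ρ = 1112 kg/m³, cost = 4.000 $/kg
  epoxy: σ_y = 69.60 MPa, ρ = 1214 kg/m³, cost = 11.00 $/kg
  nylon: M = 16.4 kN·m per $
  epoxy: M = 5.21 kN·m per $
  titanium alloy: M = 4.88 kN·m per $
  brass: M = 3.94 kN·m per $
The maximum is for nylon.

nylon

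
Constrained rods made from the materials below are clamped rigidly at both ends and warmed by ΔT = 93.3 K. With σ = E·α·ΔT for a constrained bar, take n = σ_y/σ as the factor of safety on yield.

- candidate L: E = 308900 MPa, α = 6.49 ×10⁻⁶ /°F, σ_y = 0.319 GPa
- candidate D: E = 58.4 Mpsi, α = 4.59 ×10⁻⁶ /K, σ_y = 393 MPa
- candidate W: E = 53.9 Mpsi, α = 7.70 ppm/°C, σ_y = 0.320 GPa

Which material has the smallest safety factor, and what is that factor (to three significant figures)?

candidate L, n = 0.947

In consistent units (E in GPa, α in ×10⁻⁶/K, σ_y in MPa):
  candidate L: E = 308.9, α = 11.7, σ_y = 319.0 → σ = 337 MPa, n = 0.947
  candidate D: E = 402.7, α = 4.59, σ_y = 393.0 → σ = 172 MPa, n = 2.28
  candidate W: E = 371.6, α = 7.70, σ_y = 320.0 → σ = 267 MPa, n = 1.20
Smallest n: candidate L with n = 0.947.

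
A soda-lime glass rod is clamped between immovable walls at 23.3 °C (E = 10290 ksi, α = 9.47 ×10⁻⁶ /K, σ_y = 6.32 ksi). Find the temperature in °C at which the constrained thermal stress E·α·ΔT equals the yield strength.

88.2 °C

E = 10290 ksi = 70.95 GPa.
σ_y = 6.32 ksi = 43.57 MPa.
E·α·ΔT = 43.57 MPa ⇒ ΔT = 43.57 / (70.95×10³ × 9.47×10⁻⁶) = 64.86 K.
T = 23.3 + 64.86 = 88.16 °C.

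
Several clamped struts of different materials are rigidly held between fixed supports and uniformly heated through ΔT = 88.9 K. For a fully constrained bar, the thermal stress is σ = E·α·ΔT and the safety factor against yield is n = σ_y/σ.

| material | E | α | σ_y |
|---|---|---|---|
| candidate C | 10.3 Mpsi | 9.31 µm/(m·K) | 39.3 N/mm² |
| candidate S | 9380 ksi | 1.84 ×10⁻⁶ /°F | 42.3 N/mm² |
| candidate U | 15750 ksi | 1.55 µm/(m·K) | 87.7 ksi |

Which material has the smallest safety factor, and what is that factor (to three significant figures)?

candidate C, n = 0.669

Converting E to GPa, α to ×10⁻⁶/K, σ_y to MPa, then σ and n for each:
  candidate C: E = 71.02, α = 9.31, σ_y = 39.30 → σ = 58.8 MPa, n = 0.669
  candidate S: E = 64.67, α = 3.31, σ_y = 42.30 → σ = 19.0 MPa, n = 2.22
  candidate U: E = 108.6, α = 1.55, σ_y = 604.7 → σ = 15.0 MPa, n = 40.4
The minimum is candidate C at n = 0.669.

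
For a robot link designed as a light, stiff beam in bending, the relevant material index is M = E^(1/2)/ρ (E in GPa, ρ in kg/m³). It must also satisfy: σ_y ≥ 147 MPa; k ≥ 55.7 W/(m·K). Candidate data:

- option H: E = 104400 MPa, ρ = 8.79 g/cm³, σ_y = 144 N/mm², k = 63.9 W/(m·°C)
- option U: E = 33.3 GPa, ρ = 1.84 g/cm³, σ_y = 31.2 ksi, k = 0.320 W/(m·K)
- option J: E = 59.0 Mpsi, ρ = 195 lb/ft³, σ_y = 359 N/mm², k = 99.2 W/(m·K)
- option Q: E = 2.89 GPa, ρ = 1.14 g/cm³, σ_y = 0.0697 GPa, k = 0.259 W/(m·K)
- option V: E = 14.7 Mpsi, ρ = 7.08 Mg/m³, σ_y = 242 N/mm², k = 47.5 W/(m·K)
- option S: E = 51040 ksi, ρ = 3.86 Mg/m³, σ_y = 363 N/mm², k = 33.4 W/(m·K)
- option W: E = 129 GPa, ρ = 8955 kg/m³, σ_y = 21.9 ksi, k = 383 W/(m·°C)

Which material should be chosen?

option J

Screen on constraints: σ_y ≥ 147 MPa; k ≥ 55.7 W/(m·K). Survivors: option J, option W.
Normalizing units and computing the index:
  option J: E = 406.8 GPa, ρ = 3124 kg/m³
  option W: E = 129.0 GPa, ρ = 8955 kg/m³
  option J: M = 6.46×10⁻³
  option W: M = 1.27×10⁻³
Highest index: option J.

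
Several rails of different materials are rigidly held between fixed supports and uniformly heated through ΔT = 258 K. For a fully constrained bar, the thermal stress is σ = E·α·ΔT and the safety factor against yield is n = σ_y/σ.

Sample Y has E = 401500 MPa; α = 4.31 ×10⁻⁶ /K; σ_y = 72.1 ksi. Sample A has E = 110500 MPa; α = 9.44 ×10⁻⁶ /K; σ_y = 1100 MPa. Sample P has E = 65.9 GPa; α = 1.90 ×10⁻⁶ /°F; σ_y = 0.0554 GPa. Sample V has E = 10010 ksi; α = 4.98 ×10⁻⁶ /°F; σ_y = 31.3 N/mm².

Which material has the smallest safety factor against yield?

sample V

In consistent units (E in GPa, α in ×10⁻⁶/K, σ_y in MPa):
  sample Y: E = 401.5, α = 4.31, σ_y = 497.1 → σ = 446 MPa, n = 1.11
  sample A: E = 110.5, α = 9.44, σ_y = 1100 → σ = 269 MPa, n = 4.09
  sample P: E = 65.90, α = 3.42, σ_y = 55.40 → σ = 58.1 MPa, n = 0.953
  sample V: E = 69.02, α = 8.96, σ_y = 31.30 → σ = 160 MPa, n = 0.196
Smallest n: sample V with n = 0.196.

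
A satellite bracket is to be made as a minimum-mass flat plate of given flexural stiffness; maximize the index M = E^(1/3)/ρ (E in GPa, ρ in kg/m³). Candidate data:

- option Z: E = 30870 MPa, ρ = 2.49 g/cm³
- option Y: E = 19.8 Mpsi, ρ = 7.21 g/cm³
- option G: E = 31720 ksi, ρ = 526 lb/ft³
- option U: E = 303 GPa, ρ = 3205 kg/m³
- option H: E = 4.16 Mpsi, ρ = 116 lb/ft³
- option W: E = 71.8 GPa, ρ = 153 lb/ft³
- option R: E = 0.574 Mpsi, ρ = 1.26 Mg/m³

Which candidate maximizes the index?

option U

In SI units:
  option Z: E = 30.87 GPa, ρ = 2490 kg/m³
  option Y: E = 136.5 GPa, ρ = 7210 kg/m³
  option G: E = 218.7 GPa, ρ = 8426 kg/m³
  option U: E = 303.0 GPa, ρ = 3205 kg/m³
  option H: E = 28.68 GPa, ρ = 1858 kg/m³
  option W: E = 71.80 GPa, ρ = 2451 kg/m³
  option R: E = 3.958 GPa, ρ = 1260 kg/m³
  option U: M = 2.10×10⁻³
  option W: M = 1.70×10⁻³
  option H: M = 1.65×10⁻³
  option Z: M = 1.26×10⁻³
  option R: M = 1.26×10⁻³
  option G: M = 0.715×10⁻³
  option Y: M = 0.714×10⁻³
Highest index: option U.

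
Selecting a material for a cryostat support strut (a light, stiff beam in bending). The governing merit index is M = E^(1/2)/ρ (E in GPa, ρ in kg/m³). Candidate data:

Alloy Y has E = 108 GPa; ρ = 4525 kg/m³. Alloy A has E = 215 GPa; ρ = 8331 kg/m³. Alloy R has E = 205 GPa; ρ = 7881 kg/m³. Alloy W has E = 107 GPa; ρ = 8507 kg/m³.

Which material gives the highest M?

alloy Y

Computing M directly (units already consistent):
  alloy Y: M = 2.30×10⁻³
  alloy R: M = 1.82×10⁻³
  alloy A: M = 1.76×10⁻³
  alloy W: M = 1.22×10⁻³
Alloy Y ranks first.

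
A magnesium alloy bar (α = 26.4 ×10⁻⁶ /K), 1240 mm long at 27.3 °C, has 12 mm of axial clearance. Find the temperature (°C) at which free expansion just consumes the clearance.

394 °C

α·L₀·ΔT = 12.0 mm ⇒ ΔT = 12.0 / (26.4×10⁻⁶ × 1240.0) = 366.6 K.
T = 27.3 + 366.6 = 393.9 °C.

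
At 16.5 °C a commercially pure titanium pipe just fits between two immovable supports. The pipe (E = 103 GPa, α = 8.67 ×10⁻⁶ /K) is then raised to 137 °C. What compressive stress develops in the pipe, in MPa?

ΔT = 120.5 K. Constrained thermal stress σ = E·α·ΔT = 103.0×10³ MPa × 8.67×10⁻⁶ × 120.5 = 108 MPa (compressive).

108 MPa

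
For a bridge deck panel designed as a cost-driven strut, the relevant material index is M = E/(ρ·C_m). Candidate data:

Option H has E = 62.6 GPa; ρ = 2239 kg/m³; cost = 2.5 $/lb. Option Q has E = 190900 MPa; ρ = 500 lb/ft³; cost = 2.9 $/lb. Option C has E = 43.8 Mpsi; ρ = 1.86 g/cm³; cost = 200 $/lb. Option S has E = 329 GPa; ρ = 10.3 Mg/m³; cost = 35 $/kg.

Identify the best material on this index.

option H

Putting every candidate on a common basis:
  option H: E = 62.60 GPa, ρ = 2239 kg/m³, cost = 5.511 $/kg
  option Q: E = 190.9 GPa, ρ = 8009 kg/m³, cost = 6.393 $/kg
  option C: E = 302.0 GPa, ρ = 1860 kg/m³, cost = 440.9 $/kg
  option S: E = 329.0 GPa, ρ = 10300 kg/m³, cost = 35.00 $/kg
  option H: M = 5.07 MN·m per $
  option Q: M = 3.73 MN·m per $
  option S: M = 0.913 MN·m per $
  option C: M = 0.368 MN·m per $
The maximum is for option H.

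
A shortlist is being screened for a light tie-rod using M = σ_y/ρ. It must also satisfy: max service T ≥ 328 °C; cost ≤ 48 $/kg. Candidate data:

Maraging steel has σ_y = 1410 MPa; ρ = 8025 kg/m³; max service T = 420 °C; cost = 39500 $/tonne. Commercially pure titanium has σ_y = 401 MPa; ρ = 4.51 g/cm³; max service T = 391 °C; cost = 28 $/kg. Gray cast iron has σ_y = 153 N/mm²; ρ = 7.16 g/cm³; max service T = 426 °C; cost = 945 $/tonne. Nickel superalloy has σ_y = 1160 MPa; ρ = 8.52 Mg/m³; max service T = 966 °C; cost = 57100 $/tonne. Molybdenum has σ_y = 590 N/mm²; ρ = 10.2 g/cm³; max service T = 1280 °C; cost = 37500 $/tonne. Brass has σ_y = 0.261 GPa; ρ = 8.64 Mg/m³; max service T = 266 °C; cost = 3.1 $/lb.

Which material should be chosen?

Screen on constraints: max service T ≥ 328 °C; cost ≤ 48 $/kg. Survivors: maraging steel, commercially pure titanium, gray cast iron, molybdenum.
Normalizing units and computing the index:
  maraging steel: σ_y = 1410 MPa, ρ = 8025 kg/m³
  commercially pure titanium: σ_y = 401.0 MPa, ρ = 4510 kg/m³
  gray cast iron: σ_y = 153.0 MPa, ρ = 7160 kg/m³
  molybdenum: σ_y = 590.0 MPa, ρ = 10200 kg/m³
  maraging steel: M = 176 kN·m/kg
  commercially pure titanium: M = 88.9 kN·m/kg
  molybdenum: M = 57.8 kN·m/kg
  gray cast iron: M = 21.4 kN·m/kg
Maraging steel ranks first.

maraging steel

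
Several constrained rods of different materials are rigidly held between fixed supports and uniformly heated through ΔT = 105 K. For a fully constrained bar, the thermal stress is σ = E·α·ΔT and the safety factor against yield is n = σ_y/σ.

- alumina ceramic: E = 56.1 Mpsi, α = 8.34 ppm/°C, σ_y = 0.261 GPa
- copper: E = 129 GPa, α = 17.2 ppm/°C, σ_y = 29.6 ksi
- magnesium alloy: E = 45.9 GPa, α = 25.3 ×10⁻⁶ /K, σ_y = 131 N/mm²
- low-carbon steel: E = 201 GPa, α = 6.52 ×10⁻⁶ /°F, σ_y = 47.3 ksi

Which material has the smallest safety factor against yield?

alumina ceramic

In consistent units (E in GPa, α in ×10⁻⁶/K, σ_y in MPa):
  alumina ceramic: E = 386.8, α = 8.34, σ_y = 261.0 → σ = 339 MPa, n = 0.771
  copper: E = 129.0, α = 17.2, σ_y = 204.1 → σ = 233 MPa, n = 0.876
  magnesium alloy: E = 45.90, α = 25.3, σ_y = 131.0 → σ = 122 MPa, n = 1.07
  low-carbon steel: E = 201.0, α = 11.7, σ_y = 326.1 → σ = 248 MPa, n = 1.32
Alumina ceramic has the lowest safety factor, n = 0.771.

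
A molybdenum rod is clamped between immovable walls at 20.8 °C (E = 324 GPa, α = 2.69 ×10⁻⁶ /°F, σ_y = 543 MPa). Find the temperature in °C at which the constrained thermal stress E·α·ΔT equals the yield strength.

α = 2.69×10⁻⁶/°F × 9/5 = 4.84×10⁻⁶/K.
E·α·ΔT = 543.0 MPa ⇒ ΔT = 543.0 / (324.0×10³ × 4.84×10⁻⁶) = 346.1 K.
T = 20.8 + 346.1 = 366.9 °C.

367 °C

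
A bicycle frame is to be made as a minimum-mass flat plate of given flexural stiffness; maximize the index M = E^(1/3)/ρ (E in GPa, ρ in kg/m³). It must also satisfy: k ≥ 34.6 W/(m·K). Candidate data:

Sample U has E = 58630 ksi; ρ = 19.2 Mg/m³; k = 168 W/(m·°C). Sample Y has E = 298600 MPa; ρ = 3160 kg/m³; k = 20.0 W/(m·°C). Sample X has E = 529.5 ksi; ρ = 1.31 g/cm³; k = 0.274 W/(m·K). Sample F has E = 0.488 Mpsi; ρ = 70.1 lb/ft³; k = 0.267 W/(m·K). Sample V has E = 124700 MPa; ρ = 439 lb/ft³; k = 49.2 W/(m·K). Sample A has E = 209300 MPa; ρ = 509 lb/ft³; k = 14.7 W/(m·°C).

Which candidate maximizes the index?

sample V

Screen on constraints: k ≥ 34.6 W/(m·K). Survivors: sample U, sample V.
Normalizing units and computing the index:
  sample U: E = 404.2 GPa, ρ = 19200 kg/m³
  sample V: E = 124.7 GPa, ρ = 7032 kg/m³
  sample V: M = 0.710×10⁻³
  sample U: M = 0.385×10⁻³
Highest index: sample V.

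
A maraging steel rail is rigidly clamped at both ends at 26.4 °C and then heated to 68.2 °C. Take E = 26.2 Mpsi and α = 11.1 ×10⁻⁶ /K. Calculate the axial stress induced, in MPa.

E = 26.2 Mpsi = 180.6 GPa.
ΔT = 41.80 K. Constrained thermal stress σ = E·α·ΔT = 180.6×10³ MPa × 11.1×10⁻⁶ × 41.80 = 83.8 MPa (compressive).

83.8 MPa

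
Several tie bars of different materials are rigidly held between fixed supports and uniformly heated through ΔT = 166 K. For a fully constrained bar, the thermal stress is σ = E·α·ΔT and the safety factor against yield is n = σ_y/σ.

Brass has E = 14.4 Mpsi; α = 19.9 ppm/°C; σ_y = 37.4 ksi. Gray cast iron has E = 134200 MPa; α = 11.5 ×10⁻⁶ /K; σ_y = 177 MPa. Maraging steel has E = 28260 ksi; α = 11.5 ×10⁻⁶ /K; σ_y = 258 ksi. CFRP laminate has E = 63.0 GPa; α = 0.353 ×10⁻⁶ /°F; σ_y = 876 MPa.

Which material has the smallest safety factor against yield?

Converting E to GPa, α to ×10⁻⁶/K, σ_y to MPa, then σ and n for each:
  brass: E = 99.28, α = 19.9, σ_y = 257.9 → σ = 328 MPa, n = 0.786
  gray cast iron: E = 134.2, α = 11.5, σ_y = 177.0 → σ = 256 MPa, n = 0.691
  maraging steel: E = 194.8, α = 11.5, σ_y = 1779 → σ = 372 MPa, n = 4.78
  CFRP laminate: E = 63.00, α = 0.635, σ_y = 876.0 → σ = 6.65 MPa, n = 132
Gray cast iron has the lowest safety factor, n = 0.691.

gray cast iron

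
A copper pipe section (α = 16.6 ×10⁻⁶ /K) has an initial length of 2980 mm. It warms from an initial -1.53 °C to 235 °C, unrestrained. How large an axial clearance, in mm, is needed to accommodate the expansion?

ΔT = 235 − (-1.53) = 236.5 K.
ΔL = α·L₀·ΔT = 16.6×10⁻⁶ × 2980 mm × 236.5 K = 11.7 mm.

11.7 mm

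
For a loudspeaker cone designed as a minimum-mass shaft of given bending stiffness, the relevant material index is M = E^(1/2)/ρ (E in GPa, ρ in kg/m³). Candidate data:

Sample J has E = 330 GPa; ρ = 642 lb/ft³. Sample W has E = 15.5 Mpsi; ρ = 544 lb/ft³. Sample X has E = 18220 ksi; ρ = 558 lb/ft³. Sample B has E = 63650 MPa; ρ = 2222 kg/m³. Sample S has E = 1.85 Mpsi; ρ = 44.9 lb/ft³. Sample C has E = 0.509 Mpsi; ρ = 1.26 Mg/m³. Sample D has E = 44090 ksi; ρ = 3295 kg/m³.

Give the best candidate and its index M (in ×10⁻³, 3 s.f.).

Normalizing units and computing the index:
  sample J: E = 330.0 GPa, ρ = 10280 kg/m³
  sample W: E = 106.9 GPa, ρ = 8714 kg/m³
  sample X: E = 125.6 GPa, ρ = 8938 kg/m³
  sample B: E = 63.65 GPa, ρ = 2222 kg/m³
  sample S: E = 12.76 GPa, ρ = 719.2 kg/m³
  sample C: E = 3.509 GPa, ρ = 1260 kg/m³
  sample D: E = 304.0 GPa, ρ = 3295 kg/m³
  sample D: M = 5.29×10⁻³
  sample S: M = 4.97×10⁻³
  sample B: M = 3.59×10⁻³
  sample J: M = 1.77×10⁻³
  sample C: M = 1.49×10⁻³
  sample X: M = 1.25×10⁻³
  sample W: M = 1.19×10⁻³
Sample D has the largest M.

sample D, M = 5.29×10⁻³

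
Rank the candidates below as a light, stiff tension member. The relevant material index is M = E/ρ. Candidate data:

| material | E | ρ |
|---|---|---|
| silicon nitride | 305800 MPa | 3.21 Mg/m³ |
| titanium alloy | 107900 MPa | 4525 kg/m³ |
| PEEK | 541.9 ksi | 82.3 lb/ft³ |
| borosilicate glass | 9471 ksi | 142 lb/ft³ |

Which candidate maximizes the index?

silicon nitride

Normalizing units and computing the index:
  silicon nitride: E = 305.8 GPa, ρ = 3210 kg/m³
  titanium alloy: E = 107.9 GPa, ρ = 4525 kg/m³
  PEEK: E = 3.736 GPa, ρ = 1318 kg/m³
  borosilicate glass: E = 65.30 GPa, ρ = 2275 kg/m³
  silicon nitride: M = 95.3 MN·m/kg
  borosilicate glass: M = 28.7 MN·m/kg
  titanium alloy: M = 23.8 MN·m/kg
  PEEK: M = 2.83 MN·m/kg
Silicon nitride ranks first.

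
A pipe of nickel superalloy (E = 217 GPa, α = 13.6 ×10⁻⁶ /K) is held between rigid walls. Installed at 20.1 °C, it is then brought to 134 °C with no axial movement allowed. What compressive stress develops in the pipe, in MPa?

ΔT = 113.9 K. Constrained thermal stress σ = E·α·ΔT = 217.0×10³ MPa × 13.6×10⁻⁶ × 113.9 = 336 MPa (compressive).

336 MPa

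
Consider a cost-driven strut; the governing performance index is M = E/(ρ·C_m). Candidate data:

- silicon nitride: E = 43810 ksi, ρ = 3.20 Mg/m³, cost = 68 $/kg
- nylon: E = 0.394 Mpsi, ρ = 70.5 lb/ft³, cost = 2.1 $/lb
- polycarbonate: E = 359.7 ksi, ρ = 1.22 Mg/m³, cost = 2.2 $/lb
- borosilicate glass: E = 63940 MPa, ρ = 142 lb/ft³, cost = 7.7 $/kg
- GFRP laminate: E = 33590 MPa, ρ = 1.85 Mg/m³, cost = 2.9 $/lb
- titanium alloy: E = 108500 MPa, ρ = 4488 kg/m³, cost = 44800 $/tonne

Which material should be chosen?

Normalizing units and computing the index:
  silicon nitride: E = 302.1 GPa, ρ = 3200 kg/m³, cost = 68.00 $/kg
  nylon: E = 2.717 GPa, ρ = 1129 kg/m³, cost = 4.630 $/kg
  polycarbonate: E = 2.480 GPa, ρ = 1220 kg/m³, cost = 4.850 $/kg
  borosilicate glass: E = 63.94 GPa, ρ = 2275 kg/m³, cost = 7.700 $/kg
  GFRP laminate: E = 33.59 GPa, ρ = 1850 kg/m³, cost = 6.393 $/kg
  titanium alloy: E = 108.5 GPa, ρ = 4488 kg/m³, cost = 44.80 $/kg
  borosilicate glass: M = 3.65 MN·m per $
  GFRP laminate: M = 2.84 MN·m per $
  silicon nitride: M = 1.39 MN·m per $
  titanium alloy: M = 0.540 MN·m per $
  nylon: M = 0.520 MN·m per $
  polycarbonate: M = 0.419 MN·m per $
Highest index: borosilicate glass.

borosilicate glass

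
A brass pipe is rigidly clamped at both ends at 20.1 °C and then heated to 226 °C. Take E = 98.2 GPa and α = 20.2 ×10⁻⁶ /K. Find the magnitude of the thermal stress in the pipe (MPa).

ΔT = 205.9 K. Constrained thermal stress σ = E·α·ΔT = 98.20×10³ MPa × 20.2×10⁻⁶ × 205.9 = 408 MPa (compressive).

408 MPa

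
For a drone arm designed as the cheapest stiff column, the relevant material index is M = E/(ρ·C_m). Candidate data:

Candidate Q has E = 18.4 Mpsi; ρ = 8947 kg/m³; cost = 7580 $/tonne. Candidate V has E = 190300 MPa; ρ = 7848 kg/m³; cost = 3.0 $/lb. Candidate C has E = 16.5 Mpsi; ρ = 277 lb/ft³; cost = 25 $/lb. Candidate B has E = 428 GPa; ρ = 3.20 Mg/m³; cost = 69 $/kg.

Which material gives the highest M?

Normalizing units and computing the index:
  candidate Q: E = 126.9 GPa, ρ = 8947 kg/m³, cost = 7.580 $/kg
  candidate V: E = 190.3 GPa, ρ = 7848 kg/m³, cost = 6.614 $/kg
  candidate C: E = 113.8 GPa, ρ = 4437 kg/m³, cost = 55.11 $/kg
  candidate B: E = 428.0 GPa, ρ = 3200 kg/m³, cost = 69.00 $/kg
  candidate V: M = 3.67 MN·m per $
  candidate B: M = 1.94 MN·m per $
  candidate Q: M = 1.87 MN·m per $
  candidate C: M = 0.465 MN·m per $
The maximum is for candidate V.

candidate V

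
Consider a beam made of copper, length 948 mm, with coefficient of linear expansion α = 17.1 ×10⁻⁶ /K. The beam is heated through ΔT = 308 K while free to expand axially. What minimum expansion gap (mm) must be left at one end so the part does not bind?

ΔL = α·L₀·ΔT = 17.1×10⁻⁶ × 948 mm × 308.0 K = 4.99 mm.

4.99 mm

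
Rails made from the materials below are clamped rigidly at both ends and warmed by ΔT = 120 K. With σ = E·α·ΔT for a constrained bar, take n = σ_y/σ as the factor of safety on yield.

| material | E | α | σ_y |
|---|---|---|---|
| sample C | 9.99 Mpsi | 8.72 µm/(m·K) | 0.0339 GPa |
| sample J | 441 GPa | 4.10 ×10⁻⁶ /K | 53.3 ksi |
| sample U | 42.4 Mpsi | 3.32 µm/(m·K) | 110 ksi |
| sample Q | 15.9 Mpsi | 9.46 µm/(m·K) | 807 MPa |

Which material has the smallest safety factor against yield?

sample C

Per material, after unit conversion:
  sample C: E = 68.88, α = 8.72, σ_y = 33.90 → σ = 72.1 MPa, n = 0.470
  sample J: E = 441.0, α = 4.10, σ_y = 367.5 → σ = 217 MPa, n = 1.69
  sample U: E = 292.3, α = 3.32, σ_y = 758.4 → σ = 116 MPa, n = 6.51
  sample Q: E = 109.6, α = 9.46, σ_y = 807.0 → σ = 124 MPa, n = 6.48
Sample C has the lowest safety factor, n = 0.470.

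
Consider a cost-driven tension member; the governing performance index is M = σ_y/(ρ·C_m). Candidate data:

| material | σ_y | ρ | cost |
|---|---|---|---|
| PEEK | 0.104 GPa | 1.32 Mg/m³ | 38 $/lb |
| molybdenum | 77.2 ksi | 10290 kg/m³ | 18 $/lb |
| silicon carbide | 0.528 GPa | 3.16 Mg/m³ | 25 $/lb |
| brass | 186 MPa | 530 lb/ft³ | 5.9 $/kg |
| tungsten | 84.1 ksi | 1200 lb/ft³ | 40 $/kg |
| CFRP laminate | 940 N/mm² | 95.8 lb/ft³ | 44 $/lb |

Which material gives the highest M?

After converting to SI:
  PEEK: σ_y = 104.0 MPa, ρ = 1320 kg/m³, cost = 83.77 $/kg
  molybdenum: σ_y = 532.3 MPa, ρ = 10290 kg/m³, cost = 39.68 $/kg
  silicon carbide: σ_y = 528.0 MPa, ρ = 3160 kg/m³, cost = 55.11 $/kg
  brass: σ_y = 186.0 MPa, ρ = 8490 kg/m³, cost = 5.900 $/kg
  tungsten: σ_y = 579.8 MPa, ρ = 19220 kg/m³, cost = 40.00 $/kg
  CFRP laminate: σ_y = 940.0 MPa, ρ = 1535 kg/m³, cost = 97.00 $/kg
  CFRP laminate: M = 6.31 kN·m per $
  brass: M = 3.71 kN·m per $
  silicon carbide: M = 3.03 kN·m per $
  molybdenum: M = 1.30 kN·m per $
  PEEK: M = 0.940 kN·m per $
  tungsten: M = 0.754 kN·m per $
Highest index: CFRP laminate.

CFRP laminate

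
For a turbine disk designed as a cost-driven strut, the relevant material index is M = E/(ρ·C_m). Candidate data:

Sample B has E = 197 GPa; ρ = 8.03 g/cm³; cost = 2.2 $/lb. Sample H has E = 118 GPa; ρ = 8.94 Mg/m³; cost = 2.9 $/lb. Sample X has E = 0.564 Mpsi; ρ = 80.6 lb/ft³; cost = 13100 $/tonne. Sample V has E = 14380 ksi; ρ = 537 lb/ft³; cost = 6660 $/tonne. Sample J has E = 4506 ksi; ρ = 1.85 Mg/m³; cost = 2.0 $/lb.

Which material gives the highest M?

sample B

In SI units:
  sample B: E = 197.0 GPa, ρ = 8030 kg/m³, cost = 4.850 $/kg
  sample H: E = 118.0 GPa, ρ = 8940 kg/m³, cost = 6.393 $/kg
  sample X: E = 3.889 GPa, ρ = 1291 kg/m³, cost = 13.10 $/kg
  sample V: E = 99.15 GPa, ρ = 8602 kg/m³, cost = 6.660 $/kg
  sample J: E = 31.07 GPa, ρ = 1850 kg/m³, cost = 4.409 $/kg
  sample B: M = 5.06 MN·m per $
  sample J: M = 3.81 MN·m per $
  sample H: M = 2.06 MN·m per $
  sample V: M = 1.73 MN·m per $
  sample X: M = 0.230 MN·m per $
Sample B ranks first.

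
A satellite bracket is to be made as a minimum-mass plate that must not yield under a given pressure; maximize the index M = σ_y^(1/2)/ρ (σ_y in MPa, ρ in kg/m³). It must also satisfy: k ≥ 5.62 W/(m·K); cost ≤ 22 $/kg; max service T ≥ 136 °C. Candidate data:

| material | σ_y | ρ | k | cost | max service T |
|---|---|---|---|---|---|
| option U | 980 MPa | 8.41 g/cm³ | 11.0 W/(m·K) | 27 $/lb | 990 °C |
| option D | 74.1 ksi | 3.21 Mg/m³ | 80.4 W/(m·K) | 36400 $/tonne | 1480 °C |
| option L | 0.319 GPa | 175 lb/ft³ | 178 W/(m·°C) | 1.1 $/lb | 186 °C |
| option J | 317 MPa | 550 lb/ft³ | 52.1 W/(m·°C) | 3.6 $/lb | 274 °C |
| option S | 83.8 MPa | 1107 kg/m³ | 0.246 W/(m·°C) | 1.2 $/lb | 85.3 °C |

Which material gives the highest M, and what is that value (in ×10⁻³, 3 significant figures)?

Screen on constraints: k ≥ 5.62 W/(m·K); cost ≤ 22 $/kg; max service T ≥ 136 °C. Survivors: option L, option J.
After converting to SI:
  option L: σ_y = 319.0 MPa, ρ = 2803 kg/m³
  option J: σ_y = 317.0 MPa, ρ = 8810 kg/m³
  option L: M = 6.37×10⁻³
  option J: M = 2.02×10⁻³
The maximum is for option L.

option L, M = 6.37×10⁻³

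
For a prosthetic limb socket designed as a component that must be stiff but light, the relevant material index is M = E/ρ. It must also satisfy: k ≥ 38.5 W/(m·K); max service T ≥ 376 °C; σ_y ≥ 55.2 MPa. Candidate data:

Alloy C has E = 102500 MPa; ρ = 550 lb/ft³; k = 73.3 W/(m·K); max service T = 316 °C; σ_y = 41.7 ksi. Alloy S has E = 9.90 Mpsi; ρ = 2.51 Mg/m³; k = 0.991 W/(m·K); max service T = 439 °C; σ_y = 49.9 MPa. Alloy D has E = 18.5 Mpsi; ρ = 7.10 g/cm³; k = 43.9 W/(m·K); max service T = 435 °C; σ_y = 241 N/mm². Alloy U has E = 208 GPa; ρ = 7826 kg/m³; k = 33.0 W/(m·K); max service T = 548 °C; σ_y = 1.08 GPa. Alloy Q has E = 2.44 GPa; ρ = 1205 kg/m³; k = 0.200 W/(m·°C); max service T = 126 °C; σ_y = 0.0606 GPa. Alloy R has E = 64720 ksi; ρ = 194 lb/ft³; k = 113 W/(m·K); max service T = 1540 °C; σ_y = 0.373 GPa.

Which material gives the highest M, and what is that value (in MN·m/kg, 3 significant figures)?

alloy R, M = 144 MN·m/kg

Screen on constraints: k ≥ 38.5 W/(m·K); max service T ≥ 376 °C; σ_y ≥ 55.2 MPa. Survivors: alloy D, alloy R.
Putting every candidate on a common basis:
  alloy D: E = 127.6 GPa, ρ = 7100 kg/m³
  alloy R: E = 446.2 GPa, ρ = 3108 kg/m³
  alloy R: M = 144 MN·m/kg
  alloy D: M = 18.0 MN·m/kg
The maximum is for alloy R.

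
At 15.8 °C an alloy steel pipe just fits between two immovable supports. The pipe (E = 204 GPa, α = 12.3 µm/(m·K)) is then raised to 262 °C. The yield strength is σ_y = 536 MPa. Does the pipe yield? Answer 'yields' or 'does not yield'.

yields

ΔT = 246.2 K. Constrained thermal stress σ = E·α·ΔT = 204.0×10³ MPa × 12.3×10⁻⁶ × 246.2 = 618 MPa (compressive).
Compare to σ_y = 536 MPa: σ ≥ σ_y, so it yields.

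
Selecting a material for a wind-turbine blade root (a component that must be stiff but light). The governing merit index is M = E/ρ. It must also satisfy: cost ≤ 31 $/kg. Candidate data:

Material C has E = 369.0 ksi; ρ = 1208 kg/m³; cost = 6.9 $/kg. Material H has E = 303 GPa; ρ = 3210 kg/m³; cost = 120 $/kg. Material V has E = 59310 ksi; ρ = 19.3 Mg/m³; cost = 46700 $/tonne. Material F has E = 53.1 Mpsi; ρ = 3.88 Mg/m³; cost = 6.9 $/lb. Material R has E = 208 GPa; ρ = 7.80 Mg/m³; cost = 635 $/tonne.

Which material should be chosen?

Screen on constraints: cost ≤ 31 $/kg. Survivors: material C, material F, material R.
Normalizing units and computing the index:
  material C: E = 2.544 GPa, ρ = 1208 kg/m³
  material F: E = 366.1 GPa, ρ = 3880 kg/m³
  material R: E = 208.0 GPa, ρ = 7800 kg/m³
  material F: M = 94.4 MN·m/kg
  material R: M = 26.7 MN·m/kg
  material C: M = 2.11 MN·m/kg
The maximum is for material F.

material F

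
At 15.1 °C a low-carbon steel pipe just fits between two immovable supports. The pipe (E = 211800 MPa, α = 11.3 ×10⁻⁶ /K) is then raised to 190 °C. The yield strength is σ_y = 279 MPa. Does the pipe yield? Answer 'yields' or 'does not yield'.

yields

E = 211800 MPa = 211.8 GPa.
ΔT = 174.9 K. Constrained thermal stress σ = E·α·ΔT = 211.8×10³ MPa × 11.3×10⁻⁶ × 174.9 = 419 MPa (compressive).
Compare to σ_y = 279 MPa: σ ≥ σ_y, so it yields.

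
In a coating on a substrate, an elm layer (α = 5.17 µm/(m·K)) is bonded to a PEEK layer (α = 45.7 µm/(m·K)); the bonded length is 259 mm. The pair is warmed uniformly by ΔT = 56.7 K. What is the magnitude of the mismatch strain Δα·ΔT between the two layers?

2.30×10⁻³

Δα = |5.17 − 45.7|×10⁻⁶/K = 40.5×10⁻⁶/K.
Mismatch strain = Δα·ΔT = 40.5×10⁻⁶ × 56.7 = 2.30×10⁻³.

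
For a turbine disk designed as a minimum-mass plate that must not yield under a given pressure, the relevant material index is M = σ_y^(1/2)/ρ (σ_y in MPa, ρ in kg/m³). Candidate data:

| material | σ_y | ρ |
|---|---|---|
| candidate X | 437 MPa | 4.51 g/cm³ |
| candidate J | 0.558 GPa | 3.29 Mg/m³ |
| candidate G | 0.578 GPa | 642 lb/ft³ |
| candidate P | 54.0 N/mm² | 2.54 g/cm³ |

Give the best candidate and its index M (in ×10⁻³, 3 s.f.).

candidate J, M = 7.18×10⁻³

Putting every candidate on a common basis:
  candidate X: σ_y = 437.0 MPa, ρ = 4510 kg/m³
  candidate J: σ_y = 558.0 MPa, ρ = 3290 kg/m³
  candidate G: σ_y = 578.0 MPa, ρ = 10280 kg/m³
  candidate P: σ_y = 54.00 MPa, ρ = 2540 kg/m³
  candidate J: M = 7.18×10⁻³
  candidate X: M = 4.64×10⁻³
  candidate P: M = 2.89×10⁻³
  candidate G: M = 2.34×10⁻³
Highest index: candidate J.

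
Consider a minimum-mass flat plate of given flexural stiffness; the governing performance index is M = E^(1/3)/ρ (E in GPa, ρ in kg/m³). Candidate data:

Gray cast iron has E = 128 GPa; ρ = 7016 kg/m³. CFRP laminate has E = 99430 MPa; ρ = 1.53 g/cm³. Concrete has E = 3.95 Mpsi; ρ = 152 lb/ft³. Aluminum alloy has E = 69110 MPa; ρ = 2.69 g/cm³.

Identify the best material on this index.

CFRP laminate

Convert each candidate to consistent units, then evaluate M:
  gray cast iron: E = 128.0 GPa, ρ = 7016 kg/m³
  CFRP laminate: E = 99.43 GPa, ρ = 1530 kg/m³
  concrete: E = 27.23 GPa, ρ = 2435 kg/m³
  aluminum alloy: E = 69.11 GPa, ρ = 2690 kg/m³
  CFRP laminate: M = 3.03×10⁻³
  aluminum alloy: M = 1.53×10⁻³
  concrete: M = 1.24×10⁻³
  gray cast iron: M = 0.718×10⁻³
CFRP laminate ranks first.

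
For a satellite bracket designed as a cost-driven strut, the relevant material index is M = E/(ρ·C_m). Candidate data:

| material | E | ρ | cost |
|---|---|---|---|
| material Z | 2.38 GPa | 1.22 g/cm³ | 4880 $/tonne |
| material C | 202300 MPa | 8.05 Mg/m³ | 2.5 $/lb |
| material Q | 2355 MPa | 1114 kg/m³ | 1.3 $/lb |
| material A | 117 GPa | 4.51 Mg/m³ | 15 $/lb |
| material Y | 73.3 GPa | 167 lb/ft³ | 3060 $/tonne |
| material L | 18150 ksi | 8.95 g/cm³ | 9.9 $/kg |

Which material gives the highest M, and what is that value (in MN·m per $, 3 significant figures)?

Normalizing units and computing the index:
  material Z: E = 2.380 GPa, ρ = 1220 kg/m³, cost = 4.880 $/kg
  material C: E = 202.3 GPa, ρ = 8050 kg/m³, cost = 5.511 $/kg
  material Q: E = 2.355 GPa, ρ = 1114 kg/m³, cost = 2.866 $/kg
  material A: E = 117.0 GPa, ρ = 4510 kg/m³, cost = 33.07 $/kg
  material Y: E = 73.30 GPa, ρ = 2675 kg/m³, cost = 3.060 $/kg
  material L: E = 125.1 GPa, ρ = 8950 kg/m³, cost = 9.900 $/kg
  material Y: M = 8.95 MN·m per $
  material C: M = 4.56 MN·m per $
  material L: M = 1.41 MN·m per $
  material A: M = 0.784 MN·m per $
  material Q: M = 0.738 MN·m per $
  material Z: M = 0.400 MN·m per $
The maximum is for material Y.

material Y, M = 8.95 MN·m per $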